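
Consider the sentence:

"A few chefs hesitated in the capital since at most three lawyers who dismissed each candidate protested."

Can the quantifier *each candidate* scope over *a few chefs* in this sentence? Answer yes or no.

No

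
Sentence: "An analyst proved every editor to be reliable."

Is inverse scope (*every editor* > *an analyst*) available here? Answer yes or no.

*every editor* is an ECM subject; ECM complements are not islands, and the embedded quantifier may take matrix scope.
Since no island is crossed, the inverse ordering is licensed alongside surface scope.
So *every editor* > *an analyst* is among the available readings.

Yes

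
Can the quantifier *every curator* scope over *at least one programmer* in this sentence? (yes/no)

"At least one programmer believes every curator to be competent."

*every curator* is an ECM subject; ECM complements are not islands, and the embedded quantifier may take matrix scope.
Since no island is crossed, the inverse ordering is licensed alongside surface scope.

Yes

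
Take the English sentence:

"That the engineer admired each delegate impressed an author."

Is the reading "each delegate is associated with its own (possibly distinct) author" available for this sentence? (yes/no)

No

This is the *each delegate* > *an author* reading.
Structurally, *each delegate* is inside the sentential subject *that the engineer admired each delegate*.
The subject-island constraint blocks QR out of a clausal subject.
So the wide-scope reading for *each delegate* is blocked.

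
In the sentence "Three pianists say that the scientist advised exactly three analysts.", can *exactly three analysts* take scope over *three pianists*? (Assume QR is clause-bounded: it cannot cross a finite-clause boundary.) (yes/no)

*exactly three analysts* sits inside the finite complement clause *that the scientist advised exactly three analysts*.
Under clause-bounded QR, a quantifier in an embedded finite clause cannot raise into the matrix clause.
The inverse ordering *exactly three analysts* > *three pianists* is therefore underivable.

No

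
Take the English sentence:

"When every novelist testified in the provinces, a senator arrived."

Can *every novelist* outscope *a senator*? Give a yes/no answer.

The target quantifier *every novelist* is part of the adjunct clause *when every novelist testified in the provinces*.
The adjunct-island constraint bars QR out of an adverbial clause.
So the wide-scope reading for *every novelist* is blocked.

No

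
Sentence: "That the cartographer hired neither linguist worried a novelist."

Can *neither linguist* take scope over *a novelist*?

The target quantifier *neither linguist* is part of the sentential subject *that the cartographer hired neither linguist*.
Clausal subjects are scope islands; QR from inside the subject into the matrix is barred.
*neither linguist* > *a novelist* would require crossing that boundary, which is illicit.

No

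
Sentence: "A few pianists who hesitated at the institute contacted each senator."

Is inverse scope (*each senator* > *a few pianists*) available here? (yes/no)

The relative clause *who hesitated at the institute* modifies *a few pianists*, but *each senator* is not inside that relative clause — it is an argument of the matrix verb.
With no island boundary between them, the object can take inverse scope over the subject via ordinary QR within the clause.

Yes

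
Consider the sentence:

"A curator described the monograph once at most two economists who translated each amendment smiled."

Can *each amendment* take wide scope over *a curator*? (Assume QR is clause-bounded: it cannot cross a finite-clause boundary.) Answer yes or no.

*each amendment* occurs within the relative clause *who translated each amendment*, which is itself inside the adjunct *once at most two economists who translated each amendment smiled*.
Even if one barrier were somehow void, the other would still block QR.
*each amendment* is confined to the island and cannot take scope over *a curator*.

No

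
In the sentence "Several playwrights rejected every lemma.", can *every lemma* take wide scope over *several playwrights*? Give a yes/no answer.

Yes

*several playwrights* and *every lemma* are co-arguments of the matrix verb, with nothing but a clause-internal boundary between them.
QR within a single clause is free, so the lower quantifier may take scope over the higher one.
The sentence is scopally ambiguous between *several playwrights* > *every lemma* and *every lemma* > *several playwrights*.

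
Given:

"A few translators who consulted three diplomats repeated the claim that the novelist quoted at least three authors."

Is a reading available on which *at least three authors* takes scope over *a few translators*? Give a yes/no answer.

*at least three authors* is embedded in the complex NP *the claim that the novelist quoted at least three authors*.
A that-clause complement to a noun is an island; QR cannot cross the NP boundary.
So the wide-scope reading for *at least three authors* is blocked.

No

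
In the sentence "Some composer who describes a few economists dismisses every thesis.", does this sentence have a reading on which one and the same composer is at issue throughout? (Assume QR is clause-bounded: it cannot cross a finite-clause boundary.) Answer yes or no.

Yes

The described interpretation is the *some composer* > *every thesis* scoping.
That is the surface-scope ordering, which is always one of the available readings — island constraints only ever restrict inverse scope.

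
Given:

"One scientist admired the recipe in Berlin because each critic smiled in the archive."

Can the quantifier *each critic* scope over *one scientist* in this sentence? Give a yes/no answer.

The DP *each critic* is contained in the adjunct clause *because each critic smiled in the archive*.
Adverbial clauses are not L-marked, so they are barriers for QR — the quantifier cannot escape the adjunct.
So the wide-scope reading for *each critic* is blocked.

No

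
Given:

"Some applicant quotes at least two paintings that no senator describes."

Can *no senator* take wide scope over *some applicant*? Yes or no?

No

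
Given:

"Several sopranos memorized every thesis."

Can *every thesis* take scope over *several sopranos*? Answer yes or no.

Yes

*every thesis* is the matrix object and *several sopranos* the matrix subject; the two are clausemates.
Ordinary QR to a clause-peripheral position gives the wide-scope LF for the lower DP.
So *every thesis* > *several sopranos* is among the available readings.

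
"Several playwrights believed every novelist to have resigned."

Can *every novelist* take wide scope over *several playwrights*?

Yes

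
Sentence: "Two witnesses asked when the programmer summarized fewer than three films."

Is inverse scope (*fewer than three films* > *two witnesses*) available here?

No

The target quantifier *fewer than three films* is part of the embedded question *when the programmer summarized fewer than three films*.
QR across an interrogative CP boundary is ruled out as a wh-island violation.
The inverse ordering *fewer than three films* > *two witnesses* is therefore underivable.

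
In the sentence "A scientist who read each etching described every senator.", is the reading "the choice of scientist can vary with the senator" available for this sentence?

This is the *every senator* > *a scientist* reading.
The relative clause *who read each etching* modifies *a scientist*, but *every senator* is not inside that relative clause — it is an argument of the matrix verb.
Clause-internal QR can adjoin the lower DP above the subject, yielding the inverse reading.
The sentence is scopally ambiguous between *a scientist* > *every senator* and *every senator* > *a scientist*.

Yes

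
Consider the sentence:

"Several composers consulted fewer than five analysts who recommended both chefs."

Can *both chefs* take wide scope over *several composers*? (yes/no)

No

The target quantifier *both chefs* is part of the relative clause *who recommended both chefs* modifying *fewer than five analysts*.
Relative clauses block scope extraction: QR cannot target a position outside the modified NP.
So *both chefs* cannot raise high enough to outscope *several composers*; only the surface ordering *several composers* > *both chefs* is available.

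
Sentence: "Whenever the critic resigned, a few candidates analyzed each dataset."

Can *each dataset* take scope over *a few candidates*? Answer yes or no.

Although there is an adjunct clause, *each dataset* is in the main clause, not inside the adjunct.
Ordinary QR to a clause-peripheral position gives the wide-scope LF for the lower DP.
The sentence is scopally ambiguous between *a few candidates* > *each dataset* and *each dataset* > *a few candidates*.

Yes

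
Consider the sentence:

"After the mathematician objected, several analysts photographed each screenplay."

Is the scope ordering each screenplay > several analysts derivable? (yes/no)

Yes

Neither queried DP is inside the adjunct, so the adjunct-island constraint does not apply.
QR within a single clause is free, so the lower quantifier may take scope over the higher one.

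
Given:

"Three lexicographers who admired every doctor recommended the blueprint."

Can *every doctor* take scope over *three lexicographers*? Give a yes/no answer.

The DP *every doctor* is contained in the relative clause *who admired every doctor*.
Quantifiers inside a relative clause are trapped there; the RC boundary blocks QR.
So the wide-scope reading for *every doctor* is blocked.

No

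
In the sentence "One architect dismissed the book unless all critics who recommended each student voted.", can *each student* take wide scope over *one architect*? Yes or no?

The DP *each student* is contained in the relative clause *who recommended each student*, which is itself inside the adjunct *unless all critics who recommended each student voted*.
Nested islands: the RC island is itself inside an adjunct island, so wide scope is doubly excluded.
*each student* > *one architect* would require crossing that boundary, which is illicit.

No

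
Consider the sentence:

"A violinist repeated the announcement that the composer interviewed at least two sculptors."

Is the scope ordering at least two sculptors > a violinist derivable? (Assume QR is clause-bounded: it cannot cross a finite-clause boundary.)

Structurally, *at least two sculptors* is inside the complex NP *the announcement that the composer interviewed at least two sculptors*.
Noun-complement clauses are scope islands (the Complex NP Constraint): a quantifier inside one cannot scope into the matrix.
There is no licit LF on which *at least two sculptors* c-commands *a violinist*.
(Only the surface reading survives: one fixed violinist with respect to all the relevant sculptors.)

No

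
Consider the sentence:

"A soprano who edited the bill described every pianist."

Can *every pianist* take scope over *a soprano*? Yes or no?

The RC *who edited the bill* is an island, but *every pianist* is not inside it — it is the matrix object, a clausemate of *a soprano*.
Nothing blocks QR of the lower DP to a position above the higher one, so inverse scope is available.

Yes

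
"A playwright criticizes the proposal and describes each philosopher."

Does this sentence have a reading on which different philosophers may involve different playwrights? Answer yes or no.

No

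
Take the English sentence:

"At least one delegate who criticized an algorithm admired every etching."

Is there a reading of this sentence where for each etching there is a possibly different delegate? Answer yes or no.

That reading corresponds to *every etching* > *at least one delegate*.
*every etching* sits in the matrix clause, not in the relative clause on *at least one delegate*.
Since no island is crossed, the inverse ordering is licensed alongside surface scope.

Yes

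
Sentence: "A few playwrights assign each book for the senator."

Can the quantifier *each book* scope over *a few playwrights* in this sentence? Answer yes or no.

Yes

*a few playwrights* and *each book* are co-arguments of the matrix verb, with nothing but a clause-internal boundary between them.
No island intervenes, so both surface and inverse scope are derivable.
Both orderings are possible: *a few playwrights* > *each book* and *each book* > *a few playwrights*.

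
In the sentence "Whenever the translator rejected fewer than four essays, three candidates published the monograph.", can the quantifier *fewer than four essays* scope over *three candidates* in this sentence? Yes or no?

No

Structurally, *fewer than four essays* is inside the adjunct clause *whenever the translator rejected fewer than four essays*.
The adjunct-island constraint bars QR out of an adverbial clause.
The ordering *fewer than four essays* > *three candidates* is therefore underivable.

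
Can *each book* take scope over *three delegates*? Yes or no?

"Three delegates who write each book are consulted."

No

The DP *each book* is contained in the relative clause *who write each book*.
QR out of a relative clause is ruled out by the relative-clause island constraint.
*each book* is confined to the island and cannot take scope over *three delegates*.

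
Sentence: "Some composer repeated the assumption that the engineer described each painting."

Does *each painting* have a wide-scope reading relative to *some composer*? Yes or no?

No

The target quantifier *each painting* is part of the complex NP *the assumption that the engineer described each painting*.
Since the clause is the complement of a nominal head, the CNPC blocks scope extraction.
Hence only narrow scope for *each painting* (under *some composer*) survives.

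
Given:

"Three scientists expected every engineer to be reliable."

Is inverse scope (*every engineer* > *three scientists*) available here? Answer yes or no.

Yes

This is an ECM construction: *every engineer* is the infinitival subject, Case-marked by the matrix verb, and the infinitive is transparent for QR.
QR within a single clause is free, so the lower quantifier may take scope over the higher one.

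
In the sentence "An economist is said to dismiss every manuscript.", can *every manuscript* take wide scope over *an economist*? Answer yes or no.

*every manuscript* is the object of the infinitival complement of a raising predicate; raising infinitives are transparent for QR, so the two DPs are in effect clausemates.
Clause-internal QR can adjoin the lower DP above the subject, yielding the inverse reading.
Both orderings are possible: *an economist* > *every manuscript* and *every manuscript* > *an economist*.

Yes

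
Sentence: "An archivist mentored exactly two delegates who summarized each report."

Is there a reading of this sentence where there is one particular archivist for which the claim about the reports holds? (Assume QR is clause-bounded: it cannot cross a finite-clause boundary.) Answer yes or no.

Yes

That reading corresponds to *an archivist* > *each report*.
That is the surface-scope ordering, which is always one of the available readings — island constraints only ever restrict inverse scope.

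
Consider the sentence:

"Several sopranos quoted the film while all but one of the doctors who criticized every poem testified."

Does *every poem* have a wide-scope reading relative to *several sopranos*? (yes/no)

No

*every poem* is embedded in the relative clause *who criticized every poem*, which is itself inside the adjunct *while all but one of the doctors who criticized every poem testified*.
Both the relative clause and the enclosing adjunct are scope islands; QR cannot cross either.
*every poem* > *several sopranos* would require crossing that boundary, which is illicit.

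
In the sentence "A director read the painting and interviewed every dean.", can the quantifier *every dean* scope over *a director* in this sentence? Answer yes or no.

*every dean* sits inside one conjunct of the coordinate structure (*interviewed every dean*).
Coordinate structures are islands for non-across-the-board movement, QR included.
Hence only narrow scope for *every dean* (under *a director*) survives.

No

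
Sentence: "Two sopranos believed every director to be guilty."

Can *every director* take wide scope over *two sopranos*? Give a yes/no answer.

Yes

This is an ECM construction: *every director* is the infinitival subject, Case-marked by the matrix verb, and the infinitive is transparent for QR.
Ordinary QR to a clause-peripheral position gives the wide-scope LF for the lower DP.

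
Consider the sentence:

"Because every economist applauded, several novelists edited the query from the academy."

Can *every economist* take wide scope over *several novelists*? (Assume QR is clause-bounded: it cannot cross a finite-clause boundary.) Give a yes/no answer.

No

*every economist* sits inside the adjunct clause *because every economist applauded*.
The adjunct-island constraint bars QR out of an adverbial clause.
*every economist* is confined to the island and cannot take scope over *several novelists*.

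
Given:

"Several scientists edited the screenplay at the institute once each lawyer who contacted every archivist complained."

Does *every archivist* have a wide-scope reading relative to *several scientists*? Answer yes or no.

No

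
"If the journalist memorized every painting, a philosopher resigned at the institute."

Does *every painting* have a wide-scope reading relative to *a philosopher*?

No

*every painting* sits inside the adjunct clause *if the journalist memorized every painting*.
Adjunct clauses are scope islands: a quantifier inside an adjunct cannot raise into the matrix clause.
The ordering *every painting* > *a philosopher* is therefore underivable.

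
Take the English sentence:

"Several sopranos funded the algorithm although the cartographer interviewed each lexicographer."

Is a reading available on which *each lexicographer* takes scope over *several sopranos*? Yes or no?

No

*each lexicographer* occurs within the adjunct clause *although the cartographer interviewed each lexicographer*.
The adjunct-island constraint bars QR out of an adverbial clause.
*each lexicographer* > *several sopranos* would require crossing that boundary, which is illicit.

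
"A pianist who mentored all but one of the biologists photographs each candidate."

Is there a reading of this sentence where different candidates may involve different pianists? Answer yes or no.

This is the *each candidate* > *a pianist* reading.
*each candidate* sits in the matrix clause, not in the relative clause on *a pianist*.
With no island boundary between them, the object can take inverse scope over the subject via ordinary QR within the clause.

Yes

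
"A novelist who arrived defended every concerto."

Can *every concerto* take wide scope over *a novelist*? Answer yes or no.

Yes

Although the sentence contains a relative clause (*who arrived*), *every concerto* is outside it, in the matrix VP.
QR within a single clause is free, so the lower quantifier may take scope over the higher one.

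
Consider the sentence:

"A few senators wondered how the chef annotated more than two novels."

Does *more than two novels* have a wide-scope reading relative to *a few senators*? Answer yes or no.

No

*more than two novels* is embedded in the embedded question *how the chef annotated more than two novels*.
Embedded wh-clauses are opaque for QR, so the quantifier stays inside the question.
The inverse ordering *more than two novels* > *a few senators* is therefore underivable.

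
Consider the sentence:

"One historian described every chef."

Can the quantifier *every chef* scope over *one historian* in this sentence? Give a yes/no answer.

Yes

*one historian* and *every chef* are co-arguments of the matrix verb, with nothing but a clause-internal boundary between them.
QR within a single clause is free, so the lower quantifier may take scope over the higher one.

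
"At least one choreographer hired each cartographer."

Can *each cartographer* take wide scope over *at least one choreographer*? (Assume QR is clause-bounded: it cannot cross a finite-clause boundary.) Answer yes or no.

Yes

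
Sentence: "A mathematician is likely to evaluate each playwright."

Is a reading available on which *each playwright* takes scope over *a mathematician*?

Raising constructions are monoclausal for scope purposes; *each playwright* is not separated from *a mathematician* by any island.
No island intervenes, so both surface and inverse scope are derivable.
The sentence is scopally ambiguous between *a mathematician* > *each playwright* and *each playwright* > *a mathematician*.

Yes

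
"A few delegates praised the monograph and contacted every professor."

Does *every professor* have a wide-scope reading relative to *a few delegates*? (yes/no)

*every professor* occurs within one conjunct of the coordinate structure (*contacted every professor*).
QR out of a conjunct would have to apply non-ATB, which the CSC forbids.
Hence only narrow scope for *every professor* (under *a few delegates*) survives.

No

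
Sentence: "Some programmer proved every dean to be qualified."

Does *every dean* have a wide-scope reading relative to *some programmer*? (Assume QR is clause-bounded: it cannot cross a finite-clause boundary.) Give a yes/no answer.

This is an ECM construction: *every dean* is the infinitival subject, Case-marked by the matrix verb, and the infinitive is transparent for QR.
QR within a single clause is free, so the lower quantifier may take scope over the higher one.

Yes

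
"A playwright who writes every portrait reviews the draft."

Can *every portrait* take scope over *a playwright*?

No

The DP *every portrait* is contained in the relative clause *who writes every portrait*.
Relative clauses are scope islands: a quantifier cannot QR out of a relative clause to take scope in the matrix clause.
So *every portrait* cannot raise to a position above *a playwright*.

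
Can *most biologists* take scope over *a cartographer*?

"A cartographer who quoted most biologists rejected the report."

Structurally, *most biologists* is inside the relative clause *who quoted most biologists*.
A relative clause is a scope island — quantifier raising cannot cross its boundary.
There is no licit LF on which *most biologists* c-commands *a cartographer*.
(Only the surface reading survives: one fixed cartographer with respect to all the relevant biologists.)

No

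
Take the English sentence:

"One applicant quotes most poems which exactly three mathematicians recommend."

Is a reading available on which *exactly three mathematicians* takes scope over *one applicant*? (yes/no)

No

*exactly three mathematicians* occurs within the relative clause *which exactly three mathematicians recommend* modifying *most poems*.
A relative clause is a scope island — quantifier raising cannot cross its boundary.
So the wide-scope reading for *exactly three mathematicians* is blocked.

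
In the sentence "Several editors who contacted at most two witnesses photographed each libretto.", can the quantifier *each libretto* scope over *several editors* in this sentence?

Yes

*each libretto* sits in the matrix clause, not in the relative clause on *several editors*.
With no island boundary between them, the object can take inverse scope over the subject via ordinary QR within the clause.
So *each libretto* > *several editors* is among the available readings.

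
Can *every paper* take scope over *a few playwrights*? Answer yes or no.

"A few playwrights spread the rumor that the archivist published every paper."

No

*every paper* is embedded in the complex NP *the rumor that the archivist published every paper*.
Noun-complement clauses are scope islands (the Complex NP Constraint): a quantifier inside one cannot scope into the matrix.
*every paper* is confined to the island and cannot take scope over *a few playwrights*.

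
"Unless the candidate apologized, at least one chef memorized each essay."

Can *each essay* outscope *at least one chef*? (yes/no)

Although there is an adjunct clause, *each essay* is in the main clause, not inside the adjunct.
QR within a single clause is free, so the lower quantifier may take scope over the higher one.

Yes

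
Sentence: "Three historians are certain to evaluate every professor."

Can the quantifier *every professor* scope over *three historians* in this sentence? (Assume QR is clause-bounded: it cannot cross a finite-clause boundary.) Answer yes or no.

Yes

*every professor* is the object of the infinitival complement of a raising predicate; raising infinitives are transparent for QR, so the two DPs are in effect clausemates.
With no island boundary between them, the object can take inverse scope over the subject via ordinary QR within the clause.
So *every professor* > *three historians* is among the available readings.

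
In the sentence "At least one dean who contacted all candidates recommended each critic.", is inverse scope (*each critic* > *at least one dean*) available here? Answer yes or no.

Yes

*each critic* is a matrix argument; only *at least one dean* is modified by the relative clause *who contacted all candidates*, so the RC island is irrelevant to the target quantifier.
Nothing blocks QR of the lower DP to a position above the higher one, so inverse scope is available.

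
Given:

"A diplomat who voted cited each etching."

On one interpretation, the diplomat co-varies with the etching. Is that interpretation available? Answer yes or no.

The described interpretation is the *each etching* > *a diplomat* scoping.
The relative clause *who voted* modifies *a diplomat*, but *each etching* is not inside that relative clause — it is an argument of the matrix verb.
Since no island is crossed, the inverse ordering is licensed alongside surface scope.

Yes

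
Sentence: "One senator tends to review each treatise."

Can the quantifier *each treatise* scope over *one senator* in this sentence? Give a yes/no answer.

Yes

Infinitival complements of raising predicates do not block QR; *each treatise* and *one senator* are effectively clausemates.
With no island boundary between them, the object can take inverse scope over the subject via ordinary QR within the clause.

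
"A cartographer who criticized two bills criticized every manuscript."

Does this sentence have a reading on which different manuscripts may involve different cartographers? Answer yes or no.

Yes

That reading corresponds to *every manuscript* > *a cartographer*.
Although the sentence contains a relative clause (*who criticized two bills*), *every manuscript* is outside it, in the matrix VP.
Clause-internal QR can adjoin the lower DP above the subject, yielding the inverse reading.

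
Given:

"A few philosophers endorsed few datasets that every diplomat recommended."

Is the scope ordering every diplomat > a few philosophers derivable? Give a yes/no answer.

*every diplomat* sits inside the relative clause *that every diplomat recommended* modifying *few datasets*.
Relative clauses are scope islands: a quantifier cannot QR out of a relative clause to take scope in the matrix clause.
*every diplomat* is confined to the island and cannot take scope over *a few philosophers*.

No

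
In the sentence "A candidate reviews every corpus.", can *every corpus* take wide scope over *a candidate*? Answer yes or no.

Yes

*every corpus* is the matrix object and *a candidate* the matrix subject; the two are clausemates.
QR within a single clause is free, so the lower quantifier may take scope over the higher one.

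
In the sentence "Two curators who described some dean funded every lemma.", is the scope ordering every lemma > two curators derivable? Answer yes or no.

Yes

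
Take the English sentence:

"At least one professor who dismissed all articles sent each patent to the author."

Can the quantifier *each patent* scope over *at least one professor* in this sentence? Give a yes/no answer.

Yes

The relative clause *who dismissed all articles* modifies *at least one professor*, but *each patent* is not inside that relative clause — it is an argument of the matrix verb.
No island intervenes, so both surface and inverse scope are derivable.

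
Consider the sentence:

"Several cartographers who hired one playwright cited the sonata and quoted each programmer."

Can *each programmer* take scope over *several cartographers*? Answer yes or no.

No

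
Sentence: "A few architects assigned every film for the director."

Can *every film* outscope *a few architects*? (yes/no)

Both DPs are arguments of the same predicate; there is no clause or island boundary between them.
Ordinary QR to a clause-peripheral position gives the wide-scope LF for the lower DP.

Yes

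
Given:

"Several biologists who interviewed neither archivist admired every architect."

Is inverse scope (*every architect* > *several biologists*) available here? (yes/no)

Yes

*every architect* sits in the matrix clause, not in the relative clause on *several biologists*.
No island intervenes, so both surface and inverse scope are derivable.
So *every architect* > *several biologists* is among the available readings.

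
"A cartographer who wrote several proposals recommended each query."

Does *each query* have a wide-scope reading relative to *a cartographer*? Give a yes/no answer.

The RC *who wrote several proposals* is an island, but *each query* is not inside it — it is the matrix object, a clausemate of *a cartographer*.
With no island boundary between them, the object can take inverse scope over the subject via ordinary QR within the clause.
So *each query* > *a cartographer* is among the available readings.

Yes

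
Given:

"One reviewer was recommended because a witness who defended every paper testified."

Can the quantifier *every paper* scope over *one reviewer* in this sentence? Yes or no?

No

*every paper* sits inside the relative clause *who defended every paper*, which is itself inside the adjunct *because a witness who defended every paper testified*.
Both the relative clause and the enclosing adjunct are scope islands; QR cannot cross either.
The inverse ordering *every paper* > *one reviewer* is therefore underivable.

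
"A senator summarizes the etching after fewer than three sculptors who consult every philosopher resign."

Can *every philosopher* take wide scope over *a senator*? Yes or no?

No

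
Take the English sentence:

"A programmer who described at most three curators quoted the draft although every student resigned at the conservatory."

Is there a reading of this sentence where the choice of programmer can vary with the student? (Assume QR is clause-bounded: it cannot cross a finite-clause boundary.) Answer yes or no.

No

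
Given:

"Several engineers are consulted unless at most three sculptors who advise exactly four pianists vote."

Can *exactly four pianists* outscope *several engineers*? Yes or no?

*exactly four pianists* is embedded in the relative clause *who advise exactly four pianists*, which is itself inside the adjunct *unless at most three sculptors who advise exactly four pianists vote*.
Nested islands: the RC island is itself inside an adjunct island, so wide scope is doubly excluded.
There is no licit LF on which *exactly four pianists* c-commands *several engineers*.

No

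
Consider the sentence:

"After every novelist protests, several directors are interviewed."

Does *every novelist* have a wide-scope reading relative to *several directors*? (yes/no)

No

The target quantifier *every novelist* is part of the adjunct clause *after every novelist protests*.
Adjuncts are opaque for quantifier raising; a quantifier in an adjunct stays inside it.
There is no licit LF on which *every novelist* c-commands *several directors*.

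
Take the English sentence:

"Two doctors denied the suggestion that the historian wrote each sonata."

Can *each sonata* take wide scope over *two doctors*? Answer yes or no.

No

*each sonata* sits inside the complex NP *the suggestion that the historian wrote each sonata*.
The Complex NP Constraint bars QR out of the complement clause of a noun.
So the wide-scope reading for *each sonata* is blocked.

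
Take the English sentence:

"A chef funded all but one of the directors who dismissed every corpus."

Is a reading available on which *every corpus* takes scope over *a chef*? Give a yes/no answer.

No

*every corpus* occurs within the relative clause *who dismissed every corpus* modifying *all but one of the directors*.
Quantifiers inside a relative clause are trapped there; the RC boundary blocks QR.
The inverse ordering *every corpus* > *a chef* is therefore underivable.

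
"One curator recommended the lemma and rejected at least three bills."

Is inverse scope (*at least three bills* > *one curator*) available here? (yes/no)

The DP *at least three bills* is contained in one conjunct of the coordinate structure (*rejected at least three bills*).
Coordinate structures are islands for non-across-the-board movement, QR included.
So *at least three bills* cannot raise to a position above *one curator*.

No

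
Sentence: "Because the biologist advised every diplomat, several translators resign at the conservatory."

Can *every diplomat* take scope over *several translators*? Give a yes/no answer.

No

*every diplomat* occurs within the adjunct clause *because the biologist advised every diplomat*.
Since the clause is an adjunct (not a complement), the Adjunct Condition blocks QR across its edge.
There is no licit LF on which *every diplomat* c-commands *several translators*.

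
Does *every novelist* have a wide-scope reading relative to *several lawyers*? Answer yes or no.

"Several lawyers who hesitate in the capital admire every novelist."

Yes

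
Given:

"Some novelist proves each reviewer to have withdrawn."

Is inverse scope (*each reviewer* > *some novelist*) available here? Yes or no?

This is an ECM construction: *each reviewer* is the infinitival subject, Case-marked by the matrix verb, and the infinitive is transparent for QR.
Clause-internal QR can adjoin the lower DP above the subject, yielding the inverse reading.
So *each reviewer* > *some novelist* is among the available readings.

Yes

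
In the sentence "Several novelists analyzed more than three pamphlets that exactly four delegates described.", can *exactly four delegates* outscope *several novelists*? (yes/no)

No

Structurally, *exactly four delegates* is inside the relative clause *that exactly four delegates described* modifying *more than three pamphlets*.
A relative clause is a scope island — quantifier raising cannot cross its boundary.
Hence only narrow scope for *exactly four delegates* (under *several novelists*) survives.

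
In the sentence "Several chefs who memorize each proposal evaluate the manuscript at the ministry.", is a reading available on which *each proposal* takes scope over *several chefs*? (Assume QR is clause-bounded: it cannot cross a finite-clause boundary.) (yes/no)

No

Structurally, *each proposal* is inside the relative clause *who memorize each proposal*.
A relative clause is a scope island — quantifier raising cannot cross its boundary.
So *each proposal* cannot raise to a position above *several chefs*.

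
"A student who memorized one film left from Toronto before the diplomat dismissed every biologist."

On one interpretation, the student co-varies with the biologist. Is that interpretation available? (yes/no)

The paraphrase describes the scope ordering *every biologist* > *a student*.
*every biologist* occurs within the adjunct clause *before the diplomat dismissed every biologist*.
Adjunct clauses are scope islands: a quantifier inside an adjunct cannot raise into the matrix clause.
The inverse ordering *every biologist* > *a student* is therefore underivable.

No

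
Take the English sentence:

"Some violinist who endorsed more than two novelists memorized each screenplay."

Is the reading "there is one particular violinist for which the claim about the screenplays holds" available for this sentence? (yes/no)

Yes

This is the *some violinist* > *each screenplay* reading.
Surface scope (*some violinist* > *each screenplay*) is always derivable; islands only block QR, not in-situ interpretation.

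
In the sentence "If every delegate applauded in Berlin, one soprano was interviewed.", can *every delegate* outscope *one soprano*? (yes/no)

Structurally, *every delegate* is inside the adjunct clause *if every delegate applauded in Berlin*.
Adverbial clauses are not L-marked, so they are barriers for QR — the quantifier cannot escape the adjunct.
So the wide-scope reading for *every delegate* is blocked.

No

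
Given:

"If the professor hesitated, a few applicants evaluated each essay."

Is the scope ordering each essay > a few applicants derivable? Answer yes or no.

The adjunct island is irrelevant here — *each essay* and *a few applicants* are both in the matrix clause.
Ordinary QR to a clause-peripheral position gives the wide-scope LF for the lower DP.

Yes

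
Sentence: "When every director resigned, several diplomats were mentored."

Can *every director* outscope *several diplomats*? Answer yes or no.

*every director* is embedded in the adjunct clause *when every director resigned*.
Adverbial clauses are not L-marked, so they are barriers for QR — the quantifier cannot escape the adjunct.
So the wide-scope reading for *every director* is blocked.

No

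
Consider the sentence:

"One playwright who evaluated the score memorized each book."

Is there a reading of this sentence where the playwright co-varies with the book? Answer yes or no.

Yes

The described interpretation is the *each book* > *one playwright* scoping.
*each book* sits in the matrix clause, not in the relative clause on *one playwright*.
Clause-internal QR can adjoin the lower DP above the subject, yielding the inverse reading.
Both orderings are possible: *one playwright* > *each book* and *each book* > *one playwright*.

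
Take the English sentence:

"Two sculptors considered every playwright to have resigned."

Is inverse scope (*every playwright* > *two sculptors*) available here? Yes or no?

ECM infinitives lack a CP barrier, so *every playwright* can QR over the matrix subject *two sculptors*.
Nothing blocks QR of the lower DP to a position above the higher one, so inverse scope is available.
Both orderings are possible: *two sculptors* > *every playwright* and *every playwright* > *two sculptors*.

Yes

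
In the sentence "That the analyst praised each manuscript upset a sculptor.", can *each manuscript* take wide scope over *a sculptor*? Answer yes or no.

Structurally, *each manuscript* is inside the sentential subject *that the analyst praised each manuscript*.
The subject-island constraint blocks QR out of a clausal subject.
The ordering *each manuscript* > *a sculptor* is therefore underivable.

No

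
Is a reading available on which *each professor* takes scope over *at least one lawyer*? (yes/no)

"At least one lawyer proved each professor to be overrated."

Yes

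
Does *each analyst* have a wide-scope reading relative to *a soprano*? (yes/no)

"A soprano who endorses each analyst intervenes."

No

*each analyst* is embedded in the relative clause *who endorses each analyst*.
Quantifiers inside a relative clause are trapped there; the RC boundary blocks QR.
*each analyst* is confined to the island and cannot take scope over *a soprano*.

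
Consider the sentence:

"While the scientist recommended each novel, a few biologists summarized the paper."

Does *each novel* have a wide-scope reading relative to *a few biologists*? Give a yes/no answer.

The target quantifier *each novel* is part of the adjunct clause *while the scientist recommended each novel*.
Since the clause is an adjunct (not a complement), the Adjunct Condition blocks QR across its edge.
So *each novel* cannot raise to a position above *a few biologists*.

No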